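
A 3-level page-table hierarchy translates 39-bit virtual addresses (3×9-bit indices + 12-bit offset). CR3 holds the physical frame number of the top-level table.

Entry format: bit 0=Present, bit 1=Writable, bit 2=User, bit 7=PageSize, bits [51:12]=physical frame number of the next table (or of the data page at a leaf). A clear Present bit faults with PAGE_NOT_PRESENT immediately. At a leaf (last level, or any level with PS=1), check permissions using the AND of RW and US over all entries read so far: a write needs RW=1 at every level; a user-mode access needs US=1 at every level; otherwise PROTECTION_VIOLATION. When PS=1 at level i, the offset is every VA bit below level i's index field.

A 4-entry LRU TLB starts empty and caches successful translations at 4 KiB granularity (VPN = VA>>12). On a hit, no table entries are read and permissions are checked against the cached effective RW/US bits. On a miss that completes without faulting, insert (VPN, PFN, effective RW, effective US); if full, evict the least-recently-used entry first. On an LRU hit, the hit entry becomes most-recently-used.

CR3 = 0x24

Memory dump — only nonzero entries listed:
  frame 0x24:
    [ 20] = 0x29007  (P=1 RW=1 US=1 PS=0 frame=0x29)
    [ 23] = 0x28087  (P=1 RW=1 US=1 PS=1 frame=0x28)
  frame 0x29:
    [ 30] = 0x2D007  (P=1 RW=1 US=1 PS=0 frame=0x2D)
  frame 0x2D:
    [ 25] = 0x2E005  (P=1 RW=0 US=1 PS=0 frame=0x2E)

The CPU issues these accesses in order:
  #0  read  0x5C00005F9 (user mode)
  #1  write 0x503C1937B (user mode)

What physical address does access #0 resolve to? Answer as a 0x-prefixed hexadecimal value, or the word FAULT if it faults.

Trace:
#0 VA=0x5C00005F9 (r,user):
  L0 @0x24[23] → 0x28087  P=1,RW=1,US=1,PS=1
  → PA=0x285F9 (huge @L0)  (1 entries read)
#1 VA=0x503C1937B (w,user):
  L0 @0x24[20] → 0x29007  P=1,RW=1,US=1,PS=0
  L1 @0x29[30] → 0x2D007  P=1,RW=1,US=1,PS=0
  L2 @0x2D[25] → 0x2E005  P=1,RW=0,US=1,PS=0
  ✗ PROTECTION_VIOLATION  [3 reads]

Access #0 PA: 0x285F9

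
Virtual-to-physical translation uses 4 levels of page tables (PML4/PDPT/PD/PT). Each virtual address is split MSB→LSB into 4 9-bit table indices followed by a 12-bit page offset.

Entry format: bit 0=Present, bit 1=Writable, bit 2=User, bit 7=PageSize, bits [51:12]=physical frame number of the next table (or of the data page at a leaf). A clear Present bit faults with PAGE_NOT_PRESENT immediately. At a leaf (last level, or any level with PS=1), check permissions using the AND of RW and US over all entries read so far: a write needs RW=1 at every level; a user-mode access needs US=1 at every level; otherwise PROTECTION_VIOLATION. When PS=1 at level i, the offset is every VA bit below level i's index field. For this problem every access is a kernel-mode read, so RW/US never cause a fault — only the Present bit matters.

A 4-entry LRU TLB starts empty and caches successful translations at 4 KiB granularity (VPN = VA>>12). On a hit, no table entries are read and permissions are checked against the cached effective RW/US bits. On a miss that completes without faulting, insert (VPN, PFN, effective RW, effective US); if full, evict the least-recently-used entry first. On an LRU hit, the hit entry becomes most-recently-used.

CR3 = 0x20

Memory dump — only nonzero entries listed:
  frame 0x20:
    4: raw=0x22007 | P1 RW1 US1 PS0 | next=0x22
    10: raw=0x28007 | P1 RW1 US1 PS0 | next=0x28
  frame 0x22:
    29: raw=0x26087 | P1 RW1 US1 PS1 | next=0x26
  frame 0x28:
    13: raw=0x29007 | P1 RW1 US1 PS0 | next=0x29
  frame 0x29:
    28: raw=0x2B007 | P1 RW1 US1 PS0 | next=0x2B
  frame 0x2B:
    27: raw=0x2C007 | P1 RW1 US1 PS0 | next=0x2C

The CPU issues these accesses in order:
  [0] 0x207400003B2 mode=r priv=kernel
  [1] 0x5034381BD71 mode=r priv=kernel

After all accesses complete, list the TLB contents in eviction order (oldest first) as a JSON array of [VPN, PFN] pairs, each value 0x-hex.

Per-access translation:
#0 VA=0x207400003B2 (r,kernel):
  L0: frame=0x20 idx=4 entry=0x22007 [P=1 RW=1 US=1 PS=0]
  L1: frame=0x22 idx=29 entry=0x26087 [P=1 RW=1 US=1 PS=1]
  ⇒ phys 0x263B2 (huge @L1)  [2 reads]
#1 VA=0x5034381BD71 (r,kernel):
  L0: frame=0x20 idx=10 entry=0x28007 [P=1 RW=1 US=1 PS=0]
  L1: frame=0x28 idx=13 entry=0x29007 [P=1 RW=1 US=1 PS=0]
  L2: frame=0x29 idx=28 entry=0x2B007 [P=1 RW=1 US=1 PS=0]
  L3: frame=0x2B idx=27 entry=0x2C007 [P=1 RW=1 US=1 PS=0]
  ⇒ phys 0x2CD71  [4 reads]

TLB: [["0x20740000", "0x26"], ["0x5034381B", "0x2C"]]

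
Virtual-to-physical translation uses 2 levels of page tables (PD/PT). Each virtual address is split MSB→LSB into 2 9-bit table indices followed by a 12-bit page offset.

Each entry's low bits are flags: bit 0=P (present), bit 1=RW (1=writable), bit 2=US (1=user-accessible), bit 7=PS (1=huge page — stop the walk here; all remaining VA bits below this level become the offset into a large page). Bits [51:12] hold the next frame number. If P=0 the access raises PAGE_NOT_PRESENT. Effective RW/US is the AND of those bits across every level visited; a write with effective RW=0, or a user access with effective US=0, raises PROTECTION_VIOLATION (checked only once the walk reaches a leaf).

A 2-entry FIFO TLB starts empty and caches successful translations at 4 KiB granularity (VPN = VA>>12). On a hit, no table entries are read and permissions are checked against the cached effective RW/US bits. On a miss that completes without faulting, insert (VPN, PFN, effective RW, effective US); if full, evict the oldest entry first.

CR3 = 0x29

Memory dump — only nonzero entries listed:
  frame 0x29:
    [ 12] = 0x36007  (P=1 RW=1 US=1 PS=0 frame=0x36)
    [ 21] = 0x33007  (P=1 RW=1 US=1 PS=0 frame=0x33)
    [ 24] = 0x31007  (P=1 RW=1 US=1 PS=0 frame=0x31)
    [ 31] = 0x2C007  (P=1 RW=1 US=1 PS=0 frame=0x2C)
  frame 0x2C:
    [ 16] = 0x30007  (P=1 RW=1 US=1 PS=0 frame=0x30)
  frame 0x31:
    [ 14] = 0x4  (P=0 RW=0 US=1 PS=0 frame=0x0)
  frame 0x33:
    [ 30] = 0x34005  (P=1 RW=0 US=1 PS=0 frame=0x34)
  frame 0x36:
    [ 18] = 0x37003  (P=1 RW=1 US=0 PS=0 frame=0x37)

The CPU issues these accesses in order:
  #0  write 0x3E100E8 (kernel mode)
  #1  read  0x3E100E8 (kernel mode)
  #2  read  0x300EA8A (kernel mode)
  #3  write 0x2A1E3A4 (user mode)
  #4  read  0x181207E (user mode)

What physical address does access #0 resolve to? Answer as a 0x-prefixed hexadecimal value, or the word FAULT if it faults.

Trace:
#0 VA=0x3E100E8 (w,kernel):
  L0: frame=0x29 idx=31 entry=0x2C007 [P=1 RW=1 US=1 PS=0]
  L1: frame=0x2C idx=16 entry=0x30007 [P=1 RW=1 US=1 PS=0]
  ⇒ phys 0x300E8  [2 reads]
#1 VA=0x3E100E8 (r,kernel):
  TLB hit vpn=0x3E10 → PA=0x300E8
#2 VA=0x300EA8A (r,kernel):
  L0: frame=0x29 idx=24 entry=0x31007 [P=1 RW=1 US=1 PS=0]
  L1: frame=0x31 idx=14 entry=0x4 [P=0 RW=0 US=1 PS=0]
  ⇒ fault: PAGE_NOT_PRESENT  — 2 lookups
#3 VA=0x2A1E3A4 (w,user):
  L0: frame=0x29 idx=21 entry=0x33007 [P=1 RW=1 US=1 PS=0]
  L1: frame=0x33 idx=30 entry=0x34005 [P=1 RW=0 US=1 PS=0]
  ⇒ fault: PROTECTION_VIOLATION  — 2 lookups
#4 VA=0x181207E (r,user):
  L0: frame=0x29 idx=12 entry=0x36007 [P=1 RW=1 US=1 PS=0]
  L1: frame=0x36 idx=18 entry=0x37003 [P=1 RW=1 US=0 PS=0]
  ⇒ fault: PROTECTION_VIOLATION  — 2 lookups

Access #0 PA: 0x300E8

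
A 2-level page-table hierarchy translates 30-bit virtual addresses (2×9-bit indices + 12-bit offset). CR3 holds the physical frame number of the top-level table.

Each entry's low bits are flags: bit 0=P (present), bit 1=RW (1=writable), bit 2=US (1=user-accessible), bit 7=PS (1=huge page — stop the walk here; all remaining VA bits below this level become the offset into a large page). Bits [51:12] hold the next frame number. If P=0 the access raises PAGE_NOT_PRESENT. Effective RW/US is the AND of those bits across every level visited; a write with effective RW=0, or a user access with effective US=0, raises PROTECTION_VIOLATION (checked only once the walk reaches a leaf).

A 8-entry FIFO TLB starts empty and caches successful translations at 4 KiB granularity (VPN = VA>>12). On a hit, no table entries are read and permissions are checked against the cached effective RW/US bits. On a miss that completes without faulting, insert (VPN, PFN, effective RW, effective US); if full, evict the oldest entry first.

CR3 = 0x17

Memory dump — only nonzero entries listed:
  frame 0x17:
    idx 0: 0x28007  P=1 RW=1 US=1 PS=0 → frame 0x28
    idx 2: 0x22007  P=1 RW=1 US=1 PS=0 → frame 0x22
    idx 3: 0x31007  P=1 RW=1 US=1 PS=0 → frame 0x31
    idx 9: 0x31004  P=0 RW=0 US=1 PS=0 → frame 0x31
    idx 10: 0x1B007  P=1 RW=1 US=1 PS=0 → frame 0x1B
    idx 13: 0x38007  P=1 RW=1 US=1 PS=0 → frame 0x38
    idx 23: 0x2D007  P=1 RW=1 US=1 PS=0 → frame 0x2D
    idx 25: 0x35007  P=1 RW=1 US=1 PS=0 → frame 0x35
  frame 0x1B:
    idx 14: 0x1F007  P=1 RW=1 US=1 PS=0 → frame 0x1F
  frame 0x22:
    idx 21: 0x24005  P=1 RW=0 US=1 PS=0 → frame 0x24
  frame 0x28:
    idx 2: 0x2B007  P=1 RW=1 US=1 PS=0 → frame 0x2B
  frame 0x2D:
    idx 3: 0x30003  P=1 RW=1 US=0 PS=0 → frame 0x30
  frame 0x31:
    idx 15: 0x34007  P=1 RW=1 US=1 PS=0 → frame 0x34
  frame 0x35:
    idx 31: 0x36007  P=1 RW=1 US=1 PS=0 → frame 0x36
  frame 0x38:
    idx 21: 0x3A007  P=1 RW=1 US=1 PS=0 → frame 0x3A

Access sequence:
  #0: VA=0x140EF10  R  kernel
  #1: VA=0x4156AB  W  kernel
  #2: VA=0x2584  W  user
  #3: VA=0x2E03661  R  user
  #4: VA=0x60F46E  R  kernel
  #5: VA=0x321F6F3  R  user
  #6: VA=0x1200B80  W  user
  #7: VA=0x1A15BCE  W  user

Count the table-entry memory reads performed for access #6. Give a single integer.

Walk each access:
#0 VA=0x140EF10 (r,kernel):
  [0] read 0x17 idx=10: raw=0x1B007 flags P=1 W=1 U=1 S=0
  [1] read 0x1B idx=14: raw=0x1F007 flags P=1 W=1 U=1 S=0
  ✓ 0x1FF10  — 2 lookups
#1 VA=0x4156AB (w,kernel):
  [0] read 0x17 idx=2: raw=0x22007 flags P=1 W=1 U=1 S=0
  [1] read 0x22 idx=21: raw=0x24005 flags P=1 W=0 U=1 S=0
  ✗ PROTECTION_VIOLATION  [2 reads]
#2 VA=0x2584 (w,user):
  [0] read 0x17 idx=0: raw=0x28007 flags P=1 W=1 U=1 S=0
  [1] read 0x28 idx=2: raw=0x2B007 flags P=1 W=1 U=1 S=0
  ✓ 0x2B584  — 2 lookups
#3 VA=0x2E03661 (r,user):
  [0] read 0x17 idx=23: raw=0x2D007 flags P=1 W=1 U=1 S=0
  [1] read 0x2D idx=3: raw=0x30003 flags P=1 W=1 U=0 S=0
  ✗ PROTECTION_VIOLATION  [2 reads]
#4 VA=0x60F46E (r,kernel):
  [0] read 0x17 idx=3: raw=0x31007 flags P=1 W=1 U=1 S=0
  [1] read 0x31 idx=15: raw=0x34007 flags P=1 W=1 U=1 S=0
  ✓ 0x3446E  — 2 lookups
#5 VA=0x321F6F3 (r,user):
  [0] read 0x17 idx=25: raw=0x35007 flags P=1 W=1 U=1 S=0
  [1] read 0x35 idx=31: raw=0x36007 flags P=1 W=1 U=1 S=0
  ✓ 0x366F3  — 2 lookups
#6 VA=0x1200B80 (w,user):
  [0] read 0x17 idx=9: raw=0x31004 flags P=0 W=0 U=1 S=0
  ✗ PAGE_NOT_PRESENT  [1 reads]
#7 VA=0x1A15BCE (w,user):
  [0] read 0x17 idx=13: raw=0x38007 flags P=1 W=1 U=1 S=0
  [1] read 0x38 idx=21: raw=0x3A007 flags P=1 W=1 U=1 S=0
  ✓ 0x3ABCE  — 2 lookups

Entries read for #6: 1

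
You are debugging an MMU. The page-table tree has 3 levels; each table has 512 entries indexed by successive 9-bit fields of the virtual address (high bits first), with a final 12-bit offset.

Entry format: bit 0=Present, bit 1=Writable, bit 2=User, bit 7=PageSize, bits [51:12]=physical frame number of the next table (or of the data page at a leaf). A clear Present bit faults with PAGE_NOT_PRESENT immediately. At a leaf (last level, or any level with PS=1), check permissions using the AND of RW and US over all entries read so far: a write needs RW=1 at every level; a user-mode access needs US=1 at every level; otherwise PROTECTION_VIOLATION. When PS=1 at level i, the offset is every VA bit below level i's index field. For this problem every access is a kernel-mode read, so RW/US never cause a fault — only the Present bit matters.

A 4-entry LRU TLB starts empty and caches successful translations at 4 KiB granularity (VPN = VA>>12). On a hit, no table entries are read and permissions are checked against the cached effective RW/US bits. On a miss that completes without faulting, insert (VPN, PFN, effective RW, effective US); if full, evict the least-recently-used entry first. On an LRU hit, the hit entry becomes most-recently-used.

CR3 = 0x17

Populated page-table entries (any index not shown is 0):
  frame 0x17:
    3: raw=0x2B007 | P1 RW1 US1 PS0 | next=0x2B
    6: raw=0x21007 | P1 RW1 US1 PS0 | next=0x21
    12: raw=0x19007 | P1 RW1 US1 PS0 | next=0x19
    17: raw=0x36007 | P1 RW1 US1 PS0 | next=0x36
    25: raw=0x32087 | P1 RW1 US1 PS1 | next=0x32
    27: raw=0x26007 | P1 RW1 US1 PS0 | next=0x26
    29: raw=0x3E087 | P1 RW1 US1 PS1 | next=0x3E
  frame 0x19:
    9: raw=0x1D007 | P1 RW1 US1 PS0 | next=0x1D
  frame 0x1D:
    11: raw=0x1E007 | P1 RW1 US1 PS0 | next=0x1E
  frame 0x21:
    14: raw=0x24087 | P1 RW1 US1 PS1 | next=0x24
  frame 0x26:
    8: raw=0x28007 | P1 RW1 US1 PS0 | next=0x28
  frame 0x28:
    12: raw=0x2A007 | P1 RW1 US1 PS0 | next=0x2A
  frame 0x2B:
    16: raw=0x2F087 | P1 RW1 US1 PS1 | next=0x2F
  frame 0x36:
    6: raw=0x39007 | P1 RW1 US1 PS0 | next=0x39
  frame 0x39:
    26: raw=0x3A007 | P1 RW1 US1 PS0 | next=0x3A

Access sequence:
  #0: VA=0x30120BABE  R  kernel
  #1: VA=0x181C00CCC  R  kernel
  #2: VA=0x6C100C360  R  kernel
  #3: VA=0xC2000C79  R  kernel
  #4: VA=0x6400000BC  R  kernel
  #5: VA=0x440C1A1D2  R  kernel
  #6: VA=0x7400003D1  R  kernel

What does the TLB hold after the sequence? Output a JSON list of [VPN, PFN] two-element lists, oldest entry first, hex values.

Trace:
#0 VA=0x30120BABE (r,kernel):
  L0: frame=0x17 idx=12 entry=0x19007 [P=1 RW=1 US=1 PS=0]
  L1: frame=0x19 idx=9 entry=0x1D007 [P=1 RW=1 US=1 PS=0]
  L2: frame=0x1D idx=11 entry=0x1E007 [P=1 RW=1 US=1 PS=0]
  ✓ 0x1EABE  — 3 lookups
#1 VA=0x181C00CCC (r,kernel):
  L0: frame=0x17 idx=6 entry=0x21007 [P=1 RW=1 US=1 PS=0]
  L1: frame=0x21 idx=14 entry=0x24087 [P=1 RW=1 US=1 PS=1]
  ✓ 0x24CCC (huge @L1)  — 2 lookups
#2 VA=0x6C100C360 (r,kernel):
  L0: frame=0x17 idx=27 entry=0x26007 [P=1 RW=1 US=1 PS=0]
  L1: frame=0x26 idx=8 entry=0x28007 [P=1 RW=1 US=1 PS=0]
  L2: frame=0x28 idx=12 entry=0x2A007 [P=1 RW=1 US=1 PS=0]
  ✓ 0x2A360  — 3 lookups
#3 VA=0xC2000C79 (r,kernel):
  L0: frame=0x17 idx=3 entry=0x2B007 [P=1 RW=1 US=1 PS=0]
  L1: frame=0x2B idx=16 entry=0x2F087 [P=1 RW=1 US=1 PS=1]
  ✓ 0x2FC79 (huge @L1)  — 2 lookups
#4 VA=0x6400000BC (r,kernel):
  L0: frame=0x17 idx=25 entry=0x32087 [P=1 RW=1 US=1 PS=1]
  ✓ 0x320BC (huge @L0)  — 1 lookups
#5 VA=0x440C1A1D2 (r,kernel):
  L0: frame=0x17 idx=17 entry=0x36007 [P=1 RW=1 US=1 PS=0]
  L1: frame=0x36 idx=6 entry=0x39007 [P=1 RW=1 US=1 PS=0]
  L2: frame=0x39 idx=26 entry=0x3A007 [P=1 RW=1 US=1 PS=0]
  ✓ 0x3A1D2  — 3 lookups
#6 VA=0x7400003D1 (r,kernel):
  L0: frame=0x17 idx=29 entry=0x3E087 [P=1 RW=1 US=1 PS=1]
  ✓ 0x3E3D1 (huge @L0)  — 1 lookups

TLB: [["0xC2000", "0x2F"], ["0x640000", "0x32"], ["0x440C1A", "0x3A"], ["0x740000", "0x3E"]]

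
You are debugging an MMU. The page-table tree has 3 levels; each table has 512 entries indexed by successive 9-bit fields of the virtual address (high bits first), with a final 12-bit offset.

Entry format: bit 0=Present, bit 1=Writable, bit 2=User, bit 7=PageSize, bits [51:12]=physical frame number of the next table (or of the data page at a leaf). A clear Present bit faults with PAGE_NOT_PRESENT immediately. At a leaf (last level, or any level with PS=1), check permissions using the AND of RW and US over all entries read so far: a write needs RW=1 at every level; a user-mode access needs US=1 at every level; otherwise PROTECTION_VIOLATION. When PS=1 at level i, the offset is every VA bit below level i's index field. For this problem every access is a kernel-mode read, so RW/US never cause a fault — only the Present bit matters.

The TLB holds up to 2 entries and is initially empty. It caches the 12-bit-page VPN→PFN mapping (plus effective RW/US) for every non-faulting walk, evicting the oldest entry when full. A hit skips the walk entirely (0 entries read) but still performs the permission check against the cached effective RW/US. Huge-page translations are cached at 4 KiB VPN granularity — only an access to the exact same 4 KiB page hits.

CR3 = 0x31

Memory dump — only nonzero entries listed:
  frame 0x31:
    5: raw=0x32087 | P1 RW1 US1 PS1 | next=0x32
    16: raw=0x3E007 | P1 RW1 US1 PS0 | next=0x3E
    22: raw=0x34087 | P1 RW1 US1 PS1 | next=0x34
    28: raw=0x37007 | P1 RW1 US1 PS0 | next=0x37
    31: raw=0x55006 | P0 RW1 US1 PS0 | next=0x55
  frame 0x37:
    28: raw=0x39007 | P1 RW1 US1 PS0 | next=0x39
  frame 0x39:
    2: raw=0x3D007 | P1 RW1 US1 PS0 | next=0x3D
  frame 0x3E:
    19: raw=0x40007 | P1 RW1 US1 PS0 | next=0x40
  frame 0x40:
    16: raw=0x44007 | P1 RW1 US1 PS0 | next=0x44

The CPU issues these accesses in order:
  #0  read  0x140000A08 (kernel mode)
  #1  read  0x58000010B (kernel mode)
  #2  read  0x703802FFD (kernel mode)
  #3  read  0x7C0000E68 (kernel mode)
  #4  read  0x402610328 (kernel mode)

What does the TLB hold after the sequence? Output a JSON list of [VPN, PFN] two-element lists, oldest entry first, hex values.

Walk each access:
#0 VA=0x140000A08 (r,kernel):
  lvl0: tbl 0x31, slot 5 ⇒ 0x32087 (P1/RW1/US1/PS1)
  ✓ 0x32A08 (huge @L0)  — 1 lookups
#1 VA=0x58000010B (r,kernel):
  lvl0: tbl 0x31, slot 22 ⇒ 0x34087 (P1/RW1/US1/PS1)
  ✓ 0x3410B (huge @L0)  — 1 lookups
#2 VA=0x703802FFD (r,kernel):
  lvl0: tbl 0x31, slot 28 ⇒ 0x37007 (P1/RW1/US1/PS0)
  lvl1: tbl 0x37, slot 28 ⇒ 0x39007 (P1/RW1/US1/PS0)
  lvl2: tbl 0x39, slot 2 ⇒ 0x3D007 (P1/RW1/US1/PS0)
  ✓ 0x3DFFD  — 3 lookups
#3 VA=0x7C0000E68 (r,kernel):
  lvl0: tbl 0x31, slot 31 ⇒ 0x55006 (P0/RW1/US1/PS0)
  → PAGE_NOT_PRESENT  (1 entries read)
#4 VA=0x402610328 (r,kernel):
  lvl0: tbl 0x31, slot 16 ⇒ 0x3E007 (P1/RW1/US1/PS0)
  lvl1: tbl 0x3E, slot 19 ⇒ 0x40007 (P1/RW1/US1/PS0)
  lvl2: tbl 0x40, slot 16 ⇒ 0x44007 (P1/RW1/US1/PS0)
  ✓ 0x44328  — 3 lookups

TLB: [["0x703802", "0x3D"], ["0x402610", "0x44"]]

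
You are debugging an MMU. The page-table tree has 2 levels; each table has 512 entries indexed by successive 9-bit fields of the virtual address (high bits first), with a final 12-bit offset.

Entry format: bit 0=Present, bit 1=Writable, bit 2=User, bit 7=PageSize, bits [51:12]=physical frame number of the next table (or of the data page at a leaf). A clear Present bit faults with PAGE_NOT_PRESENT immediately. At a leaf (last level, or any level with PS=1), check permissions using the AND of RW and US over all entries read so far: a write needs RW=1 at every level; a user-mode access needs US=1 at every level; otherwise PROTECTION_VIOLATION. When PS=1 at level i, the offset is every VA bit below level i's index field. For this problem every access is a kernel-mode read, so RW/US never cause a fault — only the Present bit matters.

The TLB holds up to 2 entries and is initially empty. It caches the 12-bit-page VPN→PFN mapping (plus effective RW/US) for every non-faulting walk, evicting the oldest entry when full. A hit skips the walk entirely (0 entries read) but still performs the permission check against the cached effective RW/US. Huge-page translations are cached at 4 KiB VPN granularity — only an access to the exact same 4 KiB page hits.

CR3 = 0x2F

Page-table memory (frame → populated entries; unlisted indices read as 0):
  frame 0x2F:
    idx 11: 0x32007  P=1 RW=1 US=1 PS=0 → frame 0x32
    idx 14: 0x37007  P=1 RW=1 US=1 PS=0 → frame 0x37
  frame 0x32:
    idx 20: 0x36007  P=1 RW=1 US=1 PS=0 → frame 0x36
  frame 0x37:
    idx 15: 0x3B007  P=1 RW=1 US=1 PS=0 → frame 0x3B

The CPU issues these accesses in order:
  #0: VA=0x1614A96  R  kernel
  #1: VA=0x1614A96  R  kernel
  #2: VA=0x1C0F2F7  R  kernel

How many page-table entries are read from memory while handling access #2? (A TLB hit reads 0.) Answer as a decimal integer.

Walk each access:
#0 VA=0x1614A96 (r,kernel):
  lvl0: tbl 0x2F, slot 11 ⇒ 0x32007 (P1/RW1/US1/PS0)
  lvl1: tbl 0x32, slot 20 ⇒ 0x36007 (P1/RW1/US1/PS0)
  → PA=0x36A96  (2 entries read)
#1 VA=0x1614A96 (r,kernel):
  TLB hit vpn=0x1614 → PA=0x36A96
#2 VA=0x1C0F2F7 (r,kernel):
  lvl0: tbl 0x2F, slot 14 ⇒ 0x37007 (P1/RW1/US1/PS0)
  lvl1: tbl 0x37, slot 15 ⇒ 0x3B007 (P1/RW1/US1/PS0)
  → PA=0x3B2F7  (2 entries read)

Entries read for #2: 2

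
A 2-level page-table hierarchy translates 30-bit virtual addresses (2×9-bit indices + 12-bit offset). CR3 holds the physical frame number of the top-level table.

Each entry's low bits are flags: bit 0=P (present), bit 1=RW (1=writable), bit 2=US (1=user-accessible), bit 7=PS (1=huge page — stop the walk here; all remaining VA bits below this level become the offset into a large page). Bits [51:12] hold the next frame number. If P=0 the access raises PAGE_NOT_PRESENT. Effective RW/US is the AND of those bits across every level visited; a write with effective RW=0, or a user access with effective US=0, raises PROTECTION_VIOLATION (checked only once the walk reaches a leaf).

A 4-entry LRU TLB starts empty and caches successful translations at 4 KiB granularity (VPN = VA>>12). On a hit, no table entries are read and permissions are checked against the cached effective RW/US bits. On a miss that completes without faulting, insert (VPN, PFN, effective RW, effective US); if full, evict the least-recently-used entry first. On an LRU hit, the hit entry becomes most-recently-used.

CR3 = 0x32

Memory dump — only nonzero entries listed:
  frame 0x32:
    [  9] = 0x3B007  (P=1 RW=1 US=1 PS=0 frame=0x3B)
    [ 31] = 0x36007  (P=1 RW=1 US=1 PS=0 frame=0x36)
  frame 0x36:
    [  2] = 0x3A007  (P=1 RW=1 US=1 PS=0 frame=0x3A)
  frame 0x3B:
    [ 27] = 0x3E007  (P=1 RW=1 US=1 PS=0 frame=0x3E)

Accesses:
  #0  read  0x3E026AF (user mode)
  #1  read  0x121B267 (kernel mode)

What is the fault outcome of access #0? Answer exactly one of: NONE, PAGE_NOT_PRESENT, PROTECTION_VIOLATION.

Per-access translation:
#0 VA=0x3E026AF (r,user):
  L0: frame=0x32 idx=31 entry=0x36007 [P=1 RW=1 US=1 PS=0]
  L1: frame=0x36 idx=2 entry=0x3A007 [P=1 RW=1 US=1 PS=0]
  ✓ 0x3A6AF  — 2 lookups
#1 VA=0x121B267 (r,kernel):
  L0: frame=0x32 idx=9 entry=0x3B007 [P=1 RW=1 US=1 PS=0]
  L1: frame=0x3B idx=27 entry=0x3E007 [P=1 RW=1 US=1 PS=0]
  ✓ 0x3E267  — 2 lookups

Access #0 fault: NONE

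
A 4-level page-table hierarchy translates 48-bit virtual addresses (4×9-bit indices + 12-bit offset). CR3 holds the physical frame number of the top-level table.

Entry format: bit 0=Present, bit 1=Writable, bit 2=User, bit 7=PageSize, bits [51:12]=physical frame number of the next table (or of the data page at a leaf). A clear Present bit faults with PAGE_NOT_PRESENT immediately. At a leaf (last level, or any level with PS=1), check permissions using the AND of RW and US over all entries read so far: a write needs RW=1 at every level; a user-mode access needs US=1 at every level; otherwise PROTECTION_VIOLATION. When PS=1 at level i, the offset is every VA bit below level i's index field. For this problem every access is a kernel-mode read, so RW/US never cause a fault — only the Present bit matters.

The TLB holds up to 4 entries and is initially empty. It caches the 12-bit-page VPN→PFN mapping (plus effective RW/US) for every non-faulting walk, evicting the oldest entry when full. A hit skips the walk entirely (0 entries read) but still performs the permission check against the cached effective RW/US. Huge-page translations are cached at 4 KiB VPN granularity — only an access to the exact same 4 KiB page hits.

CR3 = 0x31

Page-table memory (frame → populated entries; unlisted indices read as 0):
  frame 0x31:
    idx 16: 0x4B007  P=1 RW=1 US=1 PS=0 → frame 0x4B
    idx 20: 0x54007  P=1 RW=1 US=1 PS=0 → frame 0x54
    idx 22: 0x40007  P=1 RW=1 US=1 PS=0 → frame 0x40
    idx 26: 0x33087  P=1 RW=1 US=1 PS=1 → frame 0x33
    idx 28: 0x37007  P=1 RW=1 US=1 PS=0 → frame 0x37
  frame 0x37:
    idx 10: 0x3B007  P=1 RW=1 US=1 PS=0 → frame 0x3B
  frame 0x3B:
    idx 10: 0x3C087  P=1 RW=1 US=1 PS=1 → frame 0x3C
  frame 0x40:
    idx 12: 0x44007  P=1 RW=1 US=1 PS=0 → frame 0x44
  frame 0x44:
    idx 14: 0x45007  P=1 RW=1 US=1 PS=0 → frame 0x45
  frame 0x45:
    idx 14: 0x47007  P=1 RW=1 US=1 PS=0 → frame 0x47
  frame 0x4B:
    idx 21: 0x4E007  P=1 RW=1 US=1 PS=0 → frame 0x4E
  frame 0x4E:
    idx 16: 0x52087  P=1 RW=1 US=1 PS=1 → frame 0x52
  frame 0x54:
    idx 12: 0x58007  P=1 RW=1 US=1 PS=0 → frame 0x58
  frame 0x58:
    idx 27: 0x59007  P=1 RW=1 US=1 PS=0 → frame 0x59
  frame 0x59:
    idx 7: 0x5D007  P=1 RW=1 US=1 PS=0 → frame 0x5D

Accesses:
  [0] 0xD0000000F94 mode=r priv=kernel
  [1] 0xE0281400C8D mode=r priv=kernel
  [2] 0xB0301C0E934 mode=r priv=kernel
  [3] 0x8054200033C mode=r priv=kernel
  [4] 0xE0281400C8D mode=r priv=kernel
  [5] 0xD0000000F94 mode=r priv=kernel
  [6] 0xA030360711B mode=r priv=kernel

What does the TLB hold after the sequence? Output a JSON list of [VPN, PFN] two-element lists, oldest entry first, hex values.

Walk each access:
#0 VA=0xD0000000F94 (r,kernel):
  [0] read 0x31 idx=26: raw=0x33087 flags P=1 W=1 U=1 S=1
  → PA=0x33F94 (huge @L0)  (1 entries read)
#1 VA=0xE0281400C8D (r,kernel):
  [0] read 0x31 idx=28: raw=0x37007 flags P=1 W=1 U=1 S=0
  [1] read 0x37 idx=10: raw=0x3B007 flags P=1 W=1 U=1 S=0
  [2] read 0x3B idx=10: raw=0x3C087 flags P=1 W=1 U=1 S=1
  → PA=0x3CC8D (huge @L2)  (3 entries read)
#2 VA=0xB0301C0E934 (r,kernel):
  [0] read 0x31 idx=22: raw=0x40007 flags P=1 W=1 U=1 S=0
  [1] read 0x40 idx=12: raw=0x44007 flags P=1 W=1 U=1 S=0
  [2] read 0x44 idx=14: raw=0x45007 flags P=1 W=1 U=1 S=0
  [3] read 0x45 idx=14: raw=0x47007 flags P=1 W=1 U=1 S=0
  → PA=0x47934  (4 entries read)
#3 VA=0x8054200033C (r,kernel):
  [0] read 0x31 idx=16: raw=0x4B007 flags P=1 W=1 U=1 S=0
  [1] read 0x4B idx=21: raw=0x4E007 flags P=1 W=1 U=1 S=0
  [2] read 0x4E idx=16: raw=0x52087 flags P=1 W=1 U=1 S=1
  → PA=0x5233C (huge @L2)  (3 entries read)
#4 VA=0xE0281400C8D (r,kernel):
  TLB hit vpn=0xE0281400 → PA=0x3CC8D
#5 VA=0xD0000000F94 (r,kernel):
  TLB hit vpn=0xD0000000 → PA=0x33F94
#6 VA=0xA030360711B (r,kernel):
  [0] read 0x31 idx=20: raw=0x54007 flags P=1 W=1 U=1 S=0
  [1] read 0x54 idx=12: raw=0x58007 flags P=1 W=1 U=1 S=0
  [2] read 0x58 idx=27: raw=0x59007 flags P=1 W=1 U=1 S=0
  [3] read 0x59 idx=7: raw=0x5D007 flags P=1 W=1 U=1 S=0
  → PA=0x5D11B  (4 entries read)

TLB: [["0xE0281400", "0x3C"], ["0xB0301C0E", "0x47"], ["0x80542000", "0x52"], ["0xA0303607", "0x5D"]]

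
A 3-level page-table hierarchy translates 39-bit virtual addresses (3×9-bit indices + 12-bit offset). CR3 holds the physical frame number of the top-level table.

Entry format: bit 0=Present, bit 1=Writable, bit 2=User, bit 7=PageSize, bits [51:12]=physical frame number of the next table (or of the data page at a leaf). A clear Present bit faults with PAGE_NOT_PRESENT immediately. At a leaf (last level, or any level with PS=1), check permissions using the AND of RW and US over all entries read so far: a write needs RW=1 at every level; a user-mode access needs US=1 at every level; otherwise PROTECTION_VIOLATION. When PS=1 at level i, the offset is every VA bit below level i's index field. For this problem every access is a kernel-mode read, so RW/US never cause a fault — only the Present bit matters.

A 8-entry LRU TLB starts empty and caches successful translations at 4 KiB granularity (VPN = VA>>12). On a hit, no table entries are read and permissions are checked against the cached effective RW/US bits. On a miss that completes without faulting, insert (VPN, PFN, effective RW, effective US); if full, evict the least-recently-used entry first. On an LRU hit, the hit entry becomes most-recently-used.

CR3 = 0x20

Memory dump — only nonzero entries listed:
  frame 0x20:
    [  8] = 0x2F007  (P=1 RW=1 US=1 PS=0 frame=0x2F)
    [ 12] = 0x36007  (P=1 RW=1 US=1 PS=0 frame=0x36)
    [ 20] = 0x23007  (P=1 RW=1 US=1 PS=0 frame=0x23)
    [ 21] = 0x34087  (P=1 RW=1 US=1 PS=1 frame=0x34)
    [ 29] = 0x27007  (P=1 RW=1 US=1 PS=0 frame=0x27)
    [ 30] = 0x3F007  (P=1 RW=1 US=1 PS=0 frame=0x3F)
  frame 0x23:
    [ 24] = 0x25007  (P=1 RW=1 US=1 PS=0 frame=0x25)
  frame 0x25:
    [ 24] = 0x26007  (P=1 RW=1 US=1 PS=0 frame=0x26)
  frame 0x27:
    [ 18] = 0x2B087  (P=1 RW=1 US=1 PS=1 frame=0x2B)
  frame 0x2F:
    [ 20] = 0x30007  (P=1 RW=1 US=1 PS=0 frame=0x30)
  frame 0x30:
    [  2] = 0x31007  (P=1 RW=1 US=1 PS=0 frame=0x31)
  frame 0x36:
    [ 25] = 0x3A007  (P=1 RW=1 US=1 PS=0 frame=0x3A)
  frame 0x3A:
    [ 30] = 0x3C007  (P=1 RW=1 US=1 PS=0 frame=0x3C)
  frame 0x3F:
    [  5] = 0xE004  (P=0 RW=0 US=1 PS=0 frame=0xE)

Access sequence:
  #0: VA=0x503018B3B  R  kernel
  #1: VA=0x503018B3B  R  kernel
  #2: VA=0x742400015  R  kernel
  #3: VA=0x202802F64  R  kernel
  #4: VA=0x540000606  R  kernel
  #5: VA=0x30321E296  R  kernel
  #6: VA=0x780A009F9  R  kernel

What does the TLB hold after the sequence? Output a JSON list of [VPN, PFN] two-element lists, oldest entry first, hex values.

Walk each access:
#0 VA=0x503018B3B (r,kernel):
  L0 @0x20[20] → 0x23007  P=1,RW=1,US=1,PS=0
  L1 @0x23[24] → 0x25007  P=1,RW=1,US=1,PS=0
  L2 @0x25[24] → 0x26007  P=1,RW=1,US=1,PS=0
  → PA=0x26B3B  (3 entries read)
#1 VA=0x503018B3B (r,kernel):
  TLB hit vpn=0x503018 → PA=0x26B3B
#2 VA=0x742400015 (r,kernel):
  L0 @0x20[29] → 0x27007  P=1,RW=1,US=1,PS=0
  L1 @0x27[18] → 0x2B087  P=1,RW=1,US=1,PS=1
  → PA=0x2B015 (huge @L1)  (2 entries read)
#3 VA=0x202802F64 (r,kernel):
  L0 @0x20[8] → 0x2F007  P=1,RW=1,US=1,PS=0
  L1 @0x2F[20] → 0x30007  P=1,RW=1,US=1,PS=0
  L2 @0x30[2] → 0x31007  P=1,RW=1,US=1,PS=0
  → PA=0x31F64  (3 entries read)
#4 VA=0x540000606 (r,kernel):
  L0 @0x20[21] → 0x34087  P=1,RW=1,US=1,PS=1
  → PA=0x34606 (huge @L0)  (1 entries read)
#5 VA=0x30321E296 (r,kernel):
  L0 @0x20[12] → 0x36007  P=1,RW=1,US=1,PS=0
  L1 @0x36[25] → 0x3A007  P=1,RW=1,US=1,PS=0
  L2 @0x3A[30] → 0x3C007  P=1,RW=1,US=1,PS=0
  → PA=0x3C296  (3 entries read)
#6 VA=0x780A009F9 (r,kernel):
  L0 @0x20[30] → 0x3F007  P=1,RW=1,US=1,PS=0
  L1 @0x3F[5] → 0xE004  P=0,RW=0,US=1,PS=0
  → PAGE_NOT_PRESENT  (2 entries read)

TLB: [["0x503018", "0x26"], ["0x742400", "0x2B"], ["0x202802", "0x31"], ["0x540000", "0x34"], ["0x30321E", "0x3C"]]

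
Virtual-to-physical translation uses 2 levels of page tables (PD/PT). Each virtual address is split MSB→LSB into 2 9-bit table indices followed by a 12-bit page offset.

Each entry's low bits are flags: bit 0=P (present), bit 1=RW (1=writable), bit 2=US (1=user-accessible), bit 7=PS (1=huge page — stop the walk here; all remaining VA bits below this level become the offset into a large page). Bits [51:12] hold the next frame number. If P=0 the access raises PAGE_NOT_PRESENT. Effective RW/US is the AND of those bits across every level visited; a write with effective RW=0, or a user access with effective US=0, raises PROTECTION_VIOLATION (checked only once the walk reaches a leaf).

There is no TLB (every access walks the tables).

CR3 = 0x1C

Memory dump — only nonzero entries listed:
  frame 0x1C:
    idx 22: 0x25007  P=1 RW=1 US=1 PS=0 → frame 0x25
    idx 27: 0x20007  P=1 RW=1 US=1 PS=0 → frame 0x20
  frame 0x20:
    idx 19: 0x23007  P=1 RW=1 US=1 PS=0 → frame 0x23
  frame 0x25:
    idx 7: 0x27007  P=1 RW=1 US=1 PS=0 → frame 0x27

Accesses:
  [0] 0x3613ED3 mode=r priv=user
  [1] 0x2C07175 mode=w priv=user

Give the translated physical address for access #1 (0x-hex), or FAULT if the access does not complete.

Per-access translation:
#0 VA=0x3613ED3 (r,user):
  [0] read 0x1C idx=27: raw=0x20007 flags P=1 W=1 U=1 S=0
  [1] read 0x20 idx=19: raw=0x23007 flags P=1 W=1 U=1 S=0
  → PA=0x23ED3  (2 entries read)
#1 VA=0x2C07175 (w,user):
  [0] read 0x1C idx=22: raw=0x25007 flags P=1 W=1 U=1 S=0
  [1] read 0x25 idx=7: raw=0x27007 flags P=1 W=1 U=1 S=0
  → PA=0x27175  (2 entries read)

Access #1 PA: 0x27175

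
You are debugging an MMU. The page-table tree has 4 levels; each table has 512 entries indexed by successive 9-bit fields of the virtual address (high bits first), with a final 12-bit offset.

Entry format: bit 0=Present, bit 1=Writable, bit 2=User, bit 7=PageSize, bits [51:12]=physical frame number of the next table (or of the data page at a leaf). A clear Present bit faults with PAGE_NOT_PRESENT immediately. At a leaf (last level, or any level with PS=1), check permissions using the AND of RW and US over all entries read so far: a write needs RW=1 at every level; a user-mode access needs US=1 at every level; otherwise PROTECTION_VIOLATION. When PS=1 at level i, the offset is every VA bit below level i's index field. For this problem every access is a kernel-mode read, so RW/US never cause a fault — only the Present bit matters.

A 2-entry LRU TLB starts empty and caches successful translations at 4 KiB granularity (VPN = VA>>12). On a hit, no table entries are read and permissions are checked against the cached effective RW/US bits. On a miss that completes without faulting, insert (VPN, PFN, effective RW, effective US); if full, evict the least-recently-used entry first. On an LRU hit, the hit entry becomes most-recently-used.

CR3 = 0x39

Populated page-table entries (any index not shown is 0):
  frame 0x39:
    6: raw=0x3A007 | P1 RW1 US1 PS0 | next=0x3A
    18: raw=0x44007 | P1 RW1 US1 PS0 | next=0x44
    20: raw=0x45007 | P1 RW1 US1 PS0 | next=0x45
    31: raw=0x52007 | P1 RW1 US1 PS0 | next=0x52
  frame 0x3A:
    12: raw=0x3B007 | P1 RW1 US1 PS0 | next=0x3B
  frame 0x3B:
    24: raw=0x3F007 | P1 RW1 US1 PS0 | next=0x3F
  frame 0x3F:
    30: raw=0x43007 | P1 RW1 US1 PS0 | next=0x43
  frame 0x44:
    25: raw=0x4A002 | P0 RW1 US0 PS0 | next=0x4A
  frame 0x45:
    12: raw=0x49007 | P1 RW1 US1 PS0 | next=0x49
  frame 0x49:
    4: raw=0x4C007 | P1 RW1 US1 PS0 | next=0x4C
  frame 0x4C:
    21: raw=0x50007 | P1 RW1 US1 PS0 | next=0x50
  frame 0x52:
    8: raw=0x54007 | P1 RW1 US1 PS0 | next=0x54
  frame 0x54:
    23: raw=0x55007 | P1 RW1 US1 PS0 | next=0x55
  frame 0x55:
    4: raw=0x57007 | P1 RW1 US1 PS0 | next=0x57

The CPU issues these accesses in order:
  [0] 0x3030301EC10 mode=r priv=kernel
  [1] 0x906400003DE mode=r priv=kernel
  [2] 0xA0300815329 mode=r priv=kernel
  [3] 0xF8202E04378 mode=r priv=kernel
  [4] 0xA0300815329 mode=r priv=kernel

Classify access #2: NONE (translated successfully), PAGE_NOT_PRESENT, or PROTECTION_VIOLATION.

Trace:
#0 VA=0x3030301EC10 (r,kernel):
  [0] read 0x39 idx=6: raw=0x3A007 flags P=1 W=1 U=1 S=0
  [1] read 0x3A idx=12: raw=0x3B007 flags P=1 W=1 U=1 S=0
  [2] read 0x3B idx=24: raw=0x3F007 flags P=1 W=1 U=1 S=0
  [3] read 0x3F idx=30: raw=0x43007 flags P=1 W=1 U=1 S=0
  → PA=0x43C10  (4 entries read)
#1 VA=0x906400003DE (r,kernel):
  [0] read 0x39 idx=18: raw=0x44007 flags P=1 W=1 U=1 S=0
  [1] read 0x44 idx=25: raw=0x4A002 flags P=0 W=1 U=0 S=0
  ⇒ fault: PAGE_NOT_PRESENT  — 2 lookups
#2 VA=0xA0300815329 (r,kernel):
  [0] read 0x39 idx=20: raw=0x45007 flags P=1 W=1 U=1 S=0
  [1] read 0x45 idx=12: raw=0x49007 flags P=1 W=1 U=1 S=0
  [2] read 0x49 idx=4: raw=0x4C007 flags P=1 W=1 U=1 S=0
  [3] read 0x4C idx=21: raw=0x50007 flags P=1 W=1 U=1 S=0
  → PA=0x50329  (4 entries read)
#3 VA=0xF8202E04378 (r,kernel):
  [0] read 0x39 idx=31: raw=0x52007 flags P=1 W=1 U=1 S=0
  [1] read 0x52 idx=8: raw=0x54007 flags P=1 W=1 U=1 S=0
  [2] read 0x54 idx=23: raw=0x55007 flags P=1 W=1 U=1 S=0
  [3] read 0x55 idx=4: raw=0x57007 flags P=1 W=1 U=1 S=0
  → PA=0x57378  (4 entries read)
#4 VA=0xA0300815329 (r,kernel):
  TLB hit vpn=0xA0300815 → PA=0x50329

Access #2 fault: NONE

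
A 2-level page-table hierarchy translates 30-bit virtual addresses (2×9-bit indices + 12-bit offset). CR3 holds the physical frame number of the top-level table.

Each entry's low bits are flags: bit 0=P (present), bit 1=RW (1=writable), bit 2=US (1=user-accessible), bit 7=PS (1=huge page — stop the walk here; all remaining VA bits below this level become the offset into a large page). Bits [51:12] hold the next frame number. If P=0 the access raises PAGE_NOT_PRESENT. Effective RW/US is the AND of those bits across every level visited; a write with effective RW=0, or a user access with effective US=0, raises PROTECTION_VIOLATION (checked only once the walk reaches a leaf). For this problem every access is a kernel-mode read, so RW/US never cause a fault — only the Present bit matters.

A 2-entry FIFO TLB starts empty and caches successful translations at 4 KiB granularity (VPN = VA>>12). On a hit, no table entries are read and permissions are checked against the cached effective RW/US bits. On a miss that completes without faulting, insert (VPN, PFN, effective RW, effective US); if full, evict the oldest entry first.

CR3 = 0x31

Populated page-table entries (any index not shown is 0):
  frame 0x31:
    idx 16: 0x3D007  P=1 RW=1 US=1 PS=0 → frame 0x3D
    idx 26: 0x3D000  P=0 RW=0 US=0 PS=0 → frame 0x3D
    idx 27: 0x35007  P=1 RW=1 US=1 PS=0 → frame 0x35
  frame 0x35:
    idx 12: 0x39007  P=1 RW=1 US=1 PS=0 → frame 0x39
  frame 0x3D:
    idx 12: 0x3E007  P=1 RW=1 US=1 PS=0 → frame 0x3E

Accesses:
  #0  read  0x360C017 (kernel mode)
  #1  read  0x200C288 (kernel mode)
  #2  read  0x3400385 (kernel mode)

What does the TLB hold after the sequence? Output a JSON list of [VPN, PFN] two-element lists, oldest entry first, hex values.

Per-access translation:
#0 VA=0x360C017 (r,kernel):
  L0: frame=0x31 idx=27 entry=0x35007 [P=1 RW=1 US=1 PS=0]
  L1: frame=0x35 idx=12 entry=0x39007 [P=1 RW=1 US=1 PS=0]
  → PA=0x39017  (2 entries read)
#1 VA=0x200C288 (r,kernel):
  L0: frame=0x31 idx=16 entry=0x3D007 [P=1 RW=1 US=1 PS=0]
  L1: frame=0x3D idx=12 entry=0x3E007 [P=1 RW=1 US=1 PS=0]
  → PA=0x3E288  (2 entries read)
#2 VA=0x3400385 (r,kernel):
  L0: frame=0x31 idx=26 entry=0x3D000 [P=0 RW=0 US=0 PS=0]
  → PAGE_NOT_PRESENT  (1 entries read)

TLB: [["0x360C", "0x39"], ["0x200C", "0x3E"]]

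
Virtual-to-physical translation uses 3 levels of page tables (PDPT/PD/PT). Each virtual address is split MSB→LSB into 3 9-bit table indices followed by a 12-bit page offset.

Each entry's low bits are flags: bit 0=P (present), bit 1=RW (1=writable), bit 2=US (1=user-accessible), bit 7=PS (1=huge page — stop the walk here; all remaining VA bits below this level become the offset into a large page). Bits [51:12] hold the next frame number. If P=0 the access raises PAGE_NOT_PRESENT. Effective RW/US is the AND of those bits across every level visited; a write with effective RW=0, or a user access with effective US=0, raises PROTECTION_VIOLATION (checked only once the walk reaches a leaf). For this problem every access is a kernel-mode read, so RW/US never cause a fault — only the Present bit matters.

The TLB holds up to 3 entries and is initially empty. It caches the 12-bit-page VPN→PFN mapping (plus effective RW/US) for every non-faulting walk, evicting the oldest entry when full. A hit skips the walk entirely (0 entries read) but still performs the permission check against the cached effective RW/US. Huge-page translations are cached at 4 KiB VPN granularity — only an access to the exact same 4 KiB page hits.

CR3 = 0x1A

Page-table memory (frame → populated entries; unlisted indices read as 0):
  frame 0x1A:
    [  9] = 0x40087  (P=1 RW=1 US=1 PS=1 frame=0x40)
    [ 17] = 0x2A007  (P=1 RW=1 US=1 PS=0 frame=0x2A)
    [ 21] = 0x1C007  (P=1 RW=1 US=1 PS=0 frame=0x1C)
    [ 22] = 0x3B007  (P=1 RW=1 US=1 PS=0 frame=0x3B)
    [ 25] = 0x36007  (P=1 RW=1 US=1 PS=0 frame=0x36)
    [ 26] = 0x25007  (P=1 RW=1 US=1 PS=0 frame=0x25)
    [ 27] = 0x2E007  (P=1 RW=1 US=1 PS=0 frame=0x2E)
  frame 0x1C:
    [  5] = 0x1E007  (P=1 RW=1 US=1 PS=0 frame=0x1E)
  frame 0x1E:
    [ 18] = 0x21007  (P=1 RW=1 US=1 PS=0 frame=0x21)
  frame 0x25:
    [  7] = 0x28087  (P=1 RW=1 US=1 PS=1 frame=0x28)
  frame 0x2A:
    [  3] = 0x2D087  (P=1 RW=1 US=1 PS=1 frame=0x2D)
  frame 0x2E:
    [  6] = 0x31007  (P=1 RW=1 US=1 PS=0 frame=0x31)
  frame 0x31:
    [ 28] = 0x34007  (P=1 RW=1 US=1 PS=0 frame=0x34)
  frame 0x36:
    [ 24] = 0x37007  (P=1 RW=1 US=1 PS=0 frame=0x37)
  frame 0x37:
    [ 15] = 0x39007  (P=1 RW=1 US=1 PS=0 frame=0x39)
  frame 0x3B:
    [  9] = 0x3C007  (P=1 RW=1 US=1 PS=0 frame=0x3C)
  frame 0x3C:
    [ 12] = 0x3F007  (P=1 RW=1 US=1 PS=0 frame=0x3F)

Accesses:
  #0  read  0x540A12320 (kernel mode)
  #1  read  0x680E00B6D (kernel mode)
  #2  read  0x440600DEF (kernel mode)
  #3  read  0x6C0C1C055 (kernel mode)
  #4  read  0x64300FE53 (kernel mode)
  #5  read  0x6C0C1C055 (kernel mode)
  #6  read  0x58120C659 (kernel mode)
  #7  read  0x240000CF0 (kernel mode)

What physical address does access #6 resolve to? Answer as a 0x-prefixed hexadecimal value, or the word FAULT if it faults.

Per-access translation:
#0 VA=0x540A12320 (r,kernel):
  L0 @0x1A[21] → 0x1C007  P=1,RW=1,US=1,PS=0
  L1 @0x1C[5] → 0x1E007  P=1,RW=1,US=1,PS=0
  L2 @0x1E[18] → 0x21007  P=1,RW=1,US=1,PS=0
  ✓ 0x21320  — 3 lookups
#1 VA=0x680E00B6D (r,kernel):
  L0 @0x1A[26] → 0x25007  P=1,RW=1,US=1,PS=0
  L1 @0x25[7] → 0x28087  P=1,RW=1,US=1,PS=1
  ✓ 0x28B6D (huge @L1)  — 2 lookups
#2 VA=0x440600DEF (r,kernel):
  L0 @0x1A[17] → 0x2A007  P=1,RW=1,US=1,PS=0
  L1 @0x2A[3] → 0x2D087  P=1,RW=1,US=1,PS=1
  ✓ 0x2DDEF (huge @L1)  — 2 lookups
#3 VA=0x6C0C1C055 (r,kernel):
  L0 @0x1A[27] → 0x2E007  P=1,RW=1,US=1,PS=0
  L1 @0x2E[6] → 0x31007  P=1,RW=1,US=1,PS=0
  L2 @0x31[28] → 0x34007  P=1,RW=1,US=1,PS=0
  ✓ 0x34055  — 3 lookups
#4 VA=0x64300FE53 (r,kernel):
  L0 @0x1A[25] → 0x36007  P=1,RW=1,US=1,PS=0
  L1 @0x36[24] → 0x37007  P=1,RW=1,US=1,PS=0
  L2 @0x37[15] → 0x39007  P=1,RW=1,US=1,PS=0
  ✓ 0x39E53  — 3 lookups
#5 VA=0x6C0C1C055 (r,kernel):
  TLB hit vpn=0x6C0C1C → PA=0x34055
#6 VA=0x58120C659 (r,kernel):
  L0 @0x1A[22] → 0x3B007  P=1,RW=1,US=1,PS=0
  L1 @0x3B[9] → 0x3C007  P=1,RW=1,US=1,PS=0
  L2 @0x3C[12] → 0x3F007  P=1,RW=1,US=1,PS=0
  ✓ 0x3F659  — 3 lookups
#7 VA=0x240000CF0 (r,kernel):
  L0 @0x1A[9] → 0x40087  P=1,RW=1,US=1,PS=1
  ✓ 0x40CF0 (huge @L0)  — 1 lookups

Access #6 PA: 0x3F659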